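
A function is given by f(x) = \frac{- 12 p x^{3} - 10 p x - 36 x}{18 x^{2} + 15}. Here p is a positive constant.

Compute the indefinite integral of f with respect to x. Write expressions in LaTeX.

F(x) = \frac{- p x^{2} - 3 \log{\left(2 x^{2} + \frac{5}{3} \right)}}{3} + C

Any candidate F(x) must reproduce f(x) exactly when differentiated.
Check: d/dx[\frac{- p x^{2} - 3 \log{\left(2 x^{2} + \frac{5}{3} \right)}}{3}] = \frac{- 12 p x^{3} - 10 p x - 36 x}{18 x^{2} + 15} = f(x).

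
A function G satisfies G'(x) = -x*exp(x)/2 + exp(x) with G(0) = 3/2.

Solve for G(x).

G'(x) has the shape u'v + uv' for u = 3/2 - x/2 and v = exp(x) — it is the derivative of the product u*v.
A general antiderivative is (3 - x)*exp(x)/2 + C.
The condition gives C = 3/2 - (3/2) = 0.
So G(x) = -(x - 3)*exp(x)/2.
Check: d/dx[-(x - 3)*exp(x)/2] = -x*exp(x)/2 + exp(x) = G'(x).

G(x) = -(x - 3)*exp(x)/2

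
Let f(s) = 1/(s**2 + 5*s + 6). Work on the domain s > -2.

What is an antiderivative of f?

An antiderivative is F(s) = log(s + 2) - log(s + 3).

The denominator factors as (s + 2)*(s + 3); partial fractions split f into directly integrable pieces: -1/(s + 3) + 1/(s + 2).
Check: d/ds[log(s + 2) - log(s + 3)] = 1/(s**2 + 5*s + 6) = f(s).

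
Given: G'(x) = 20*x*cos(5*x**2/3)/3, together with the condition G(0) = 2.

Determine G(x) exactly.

G(x) = 2*sin(5*x**2/3) + 2

The substitution u = 5*x**2/3 works: G'(x) is exactly (dG/du)*(du/dx) for that inner function.
A general antiderivative is 2*sin(5*x**2/3) + C.
The condition gives C = 2 - (0) = 2.
So G(x) = 2*sin(5*x**2/3) + 2.
Check: d/dx[2*sin(5*x**2/3) + 2] = 20*x*cos(5*x**2/3)/3 = G'(x).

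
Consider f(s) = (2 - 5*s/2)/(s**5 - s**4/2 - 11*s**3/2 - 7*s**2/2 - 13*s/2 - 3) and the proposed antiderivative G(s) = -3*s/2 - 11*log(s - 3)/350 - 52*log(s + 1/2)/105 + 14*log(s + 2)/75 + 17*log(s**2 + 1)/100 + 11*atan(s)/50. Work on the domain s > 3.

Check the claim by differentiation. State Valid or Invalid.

Invalid: d/ds[G] - f = -3/2, which is not 0.

d/ds[G] = (-6*s**5 + 3*s**4 + 33*s**3 + 21*s**2 + 29*s + 26)/(4*s**5 - 2*s**4 - 22*s**3 - 14*s**2 - 26*s - 12)
d/ds[G] - f(s) = -3/2 != 0.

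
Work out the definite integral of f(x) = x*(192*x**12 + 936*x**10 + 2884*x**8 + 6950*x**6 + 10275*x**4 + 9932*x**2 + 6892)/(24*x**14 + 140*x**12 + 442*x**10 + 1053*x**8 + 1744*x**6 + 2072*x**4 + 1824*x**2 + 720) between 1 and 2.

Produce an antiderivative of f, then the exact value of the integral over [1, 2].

Antiderivative: F(x) = 4*log(3*x**2 + 5/2) - 2/(x**4 + x**2/2 + 3) + 1/(2*x**2 + 4); value = -4*log(11/2) + 67/252 + 4*log(29/2)

A first test for any F(x): its x-derivative must equal f(x) identically.
F(x) = 4*log(3*x**2 + 5/2) - 2/(x**4 + x**2/2 + 3) + 1/(2*x**2 + 4) is an antiderivative of f.
Check: d/dx[4*log(3*x**2 + 5/2) - 2/(x**4 + x**2/2 + 3) + 1/(2*x**2 + 4)] = (192*x**13 + 936*x**11 + 2884*x**9 + 6950*x**7 + 10275*x**5 + 9932*x**3 + 6892*x)/(24*x**14 + 140*x**12 + 442*x**10 + 1053*x**8 + 1744*x**6 + 2072*x**4 + 1824*x**2 + 720), which equals f(x).
F(2) = -1/84 + 4*log(29/2); F(1) = -5/18 + 4*log(11/2).
Integral = F(2) - F(1) = -4*log(11/2) + 67/252 + 4*log(29/2).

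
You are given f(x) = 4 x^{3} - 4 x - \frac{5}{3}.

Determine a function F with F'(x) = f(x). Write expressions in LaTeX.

The integrand splits into summands that can be handled one at a time.
Check: d/dx[\frac{x \left(3 x^{3} - 6 x - 5\right)}{3}] = 4 x^{3} - 4 x - \frac{5}{3} = f(x).

An antiderivative is F(x) = \frac{x \left(3 x^{3} - 6 x - 5\right)}{3}.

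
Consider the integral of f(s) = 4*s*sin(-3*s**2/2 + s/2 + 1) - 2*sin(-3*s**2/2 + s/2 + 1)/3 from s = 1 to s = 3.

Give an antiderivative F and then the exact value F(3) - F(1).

Antiderivative: F(s) = 4*cos(-3*s**2/2 + s/2 + 1)/3; value = -4/3 + 4*cos(11)/3

f matches the chain-rule pattern g'(h)*h' with inner function h(s) = -3*s**2/2 + s/2 + 1; substituting u = h(s) collapses the integral.
F(s) = 4*cos(-3*s**2/2 + s/2 + 1)/3 is an antiderivative of f.
Check: d/ds[4*cos(-3*s**2/2 + s/2 + 1)/3] = 4*s*sin(-3*s**2/2 + s/2 + 1) - 2*sin(-3*s**2/2 + s/2 + 1)/3 = f(s).
F(3) = 4*cos(11)/3; F(1) = 4/3.
Integral = F(3) - F(1) = -4/3 + 4*cos(11)/3.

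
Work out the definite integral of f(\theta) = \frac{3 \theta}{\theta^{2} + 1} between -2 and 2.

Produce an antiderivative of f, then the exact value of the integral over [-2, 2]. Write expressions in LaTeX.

Antiderivative: F(\theta) = \frac{3 \log{\left(2 \theta^{2} + 2 \right)}}{2}; value = 0

f matches the chain-rule pattern g'(h)*h' with inner function h(\theta) = 2 \theta^{2} + 2; substituting u = h(\theta) collapses the integral.
F(\theta) = \frac{3 \log{\left(2 \theta^{2} + 2 \right)}}{2} is an antiderivative of f.
Check: d/d\theta[\frac{3 \log{\left(2 \theta^{2} + 2 \right)}}{2}] = \frac{3 \theta}{\theta^{2} + 1} = f(\theta).
F(2) = \frac{3 \log{\left(10 \right)}}{2}; F(-2) = \frac{3 \log{\left(10 \right)}}{2}.
Integral = F(2) - F(-2) = 0.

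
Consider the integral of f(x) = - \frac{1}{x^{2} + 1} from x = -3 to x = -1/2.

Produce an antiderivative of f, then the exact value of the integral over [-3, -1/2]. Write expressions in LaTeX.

For F(x) to be correct the identity F'(x) - f(x) = 0 must hold.
F(x) = - \operatorname{atan}{\left(x \right)} is an antiderivative of f.
Check: d/dx[- \operatorname{atan}{\left(x \right)}] = - \frac{1}{x^{2} + 1} = f(x).
F(-1/2) = \operatorname{atan}{\left(\frac{1}{2} \right)}; F(-3) = \operatorname{atan}{\left(3 \right)}.
Integral = F(-1/2) - F(-3) = - \operatorname{atan}{\left(3 \right)} + \operatorname{atan}{\left(\frac{1}{2} \right)}.

Antiderivative: F(x) = - \operatorname{atan}{\left(x \right)}; value = - \operatorname{atan}{\left(3 \right)} + \operatorname{atan}{\left(\frac{1}{2} \right)}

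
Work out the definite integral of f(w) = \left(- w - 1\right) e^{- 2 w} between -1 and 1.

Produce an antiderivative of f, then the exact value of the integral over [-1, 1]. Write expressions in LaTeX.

Antiderivative: F(w) = \frac{\left(2 w + 3\right) e^{- 2 w}}{4}; value = - \frac{e^{2}}{4} + \frac{5}{4 e^{2}}

f has the shape u'v + uv' for u = \frac{w}{2} + \frac{3}{4} and v = e^{- 2 w} — it is the derivative of the product u*v.
F(w) = \frac{\left(2 w + 3\right) e^{- 2 w}}{4} is an antiderivative of f.
Check: d/dw[\frac{\left(2 w + 3\right) e^{- 2 w}}{4}] = \left(- w - 1\right) e^{- 2 w} = f(w).
F(1) = \frac{5}{4 e^{2}}; F(-1) = \frac{e^{2}}{4}.
Integral = F(1) - F(-1) = - \frac{e^{2}}{4} + \frac{5}{4 e^{2}}.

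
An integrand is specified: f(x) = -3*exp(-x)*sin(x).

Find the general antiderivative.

F(x) = 3*exp(-x)*sin(x)/2 + 3*exp(-x)*cos(x)/2 + C

A first test for any F(x): its x-derivative must equal f(x) identically.
Check: d/dx[3*exp(-x)*sin(x)/2 + 3*exp(-x)*cos(x)/2] = -3*exp(-x)*sin(x) = f(x).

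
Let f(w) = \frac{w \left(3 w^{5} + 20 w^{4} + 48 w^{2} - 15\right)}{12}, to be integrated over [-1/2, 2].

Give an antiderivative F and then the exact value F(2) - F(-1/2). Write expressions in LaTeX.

A candidate is checked by its d/dw: the result must match f(w).
F(w) = \frac{w^{2} \left(18 w^{5} + 140 w^{4} + 504 w^{2} - 315\right)}{504} is an antiderivative of f.
Check: d/dw[\frac{w^{2} \left(18 w^{5} + 140 w^{4} + 504 w^{2} - 315\right)}{504}] = \frac{w^{6}}{4} + \frac{5 w^{5}}{3} + 4 w^{3} - \frac{5 w}{4}, which equals f(w).
F(2) = \frac{4517}{126}; F(-1/2) = - \frac{2893}{32256}.
Integral = F(2) - F(-1/2) = \frac{128805}{3584}.

Antiderivative: F(w) = \frac{w^{2} \left(18 w^{5} + 140 w^{4} + 504 w^{2} - 315\right)}{504}; value = \frac{128805}{3584}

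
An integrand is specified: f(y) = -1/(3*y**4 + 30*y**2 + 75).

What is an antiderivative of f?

An antiderivative F(y) passes only if d/dy[F] lands on f(y) exactly.
Check: d/dy[-(sqrt(5)*y**2*atan(sqrt(5)*y/5) + 5*y + 5*sqrt(5)*atan(sqrt(5)*y/5))/(150*(y**2 + 5))] = -1/(3*y**4 + 30*y**2 + 75) = f(y).

An antiderivative is F(y) = -(sqrt(5)*y**2*atan(sqrt(5)*y/5) + 5*y + 5*sqrt(5)*atan(sqrt(5)*y/5))/(150*(y**2 + 5)).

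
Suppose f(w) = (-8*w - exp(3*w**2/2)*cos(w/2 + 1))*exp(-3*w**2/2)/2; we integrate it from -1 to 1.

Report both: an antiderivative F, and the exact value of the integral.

An antiderivative F(w) passes only if d/dw[F] lands on f(w) exactly.
F(w) = -sin(w/2 + 1) + 4*exp(-3*w**2/2)/3 is an antiderivative of f.
Check: d/dw[-sin(w/2 + 1) + 4*exp(-3*w**2/2)/3] = (-8*w - exp(3*w**2/2)*cos(w/2 + 1))*exp(-3*w**2/2)/2 = f(w).
F(1) = -sin(3/2) + 4*exp(-3/2)/3; F(-1) = -sin(1/2) + 4*exp(-3/2)/3.
Integral = F(1) - F(-1) = -sin(3/2) + sin(1/2).

Antiderivative: F(w) = -sin(w/2 + 1) + 4*exp(-3*w**2/2)/3; value = -sin(3/2) + sin(1/2)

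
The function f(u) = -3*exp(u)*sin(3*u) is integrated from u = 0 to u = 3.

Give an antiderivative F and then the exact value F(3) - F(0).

A candidate is checked by its d/du: the result must match f(u).
F(u) = -3*exp(u)*sin(3*u)/10 + 9*exp(u)*cos(3*u)/10 is an antiderivative of f.
Check: d/du[-3*exp(u)*sin(3*u)/10 + 9*exp(u)*cos(3*u)/10] = -3*exp(u)*sin(3*u) = f(u).
F(3) = 9*exp(3)*cos(9)/10 - 3*exp(3)*sin(9)/10; F(0) = 9/10.
Integral = F(3) - F(0) = 9*exp(3)*cos(9)/10 - 3*exp(3)*sin(9)/10 - 9/10.

Antiderivative: F(u) = -3*exp(u)*sin(3*u)/10 + 9*exp(u)*cos(3*u)/10; value = 9*exp(3)*cos(9)/10 - 3*exp(3)*sin(9)/10 - 9/10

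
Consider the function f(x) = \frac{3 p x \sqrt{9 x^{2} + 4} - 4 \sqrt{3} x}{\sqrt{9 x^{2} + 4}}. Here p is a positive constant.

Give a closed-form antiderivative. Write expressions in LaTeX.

An antiderivative is F(x) = \frac{3 p x^{2}}{2} - \frac{4 \sqrt{3 x^{2} + \frac{4}{3}}}{3}.

Check any antiderivative F(x) by computing F'(x) and comparing it with f(x).
Check: d/dx[\frac{3 p x^{2}}{2} - \frac{4 \sqrt{3 x^{2} + \frac{4}{3}}}{3}] = \frac{3 p x \sqrt{9 x^{2} + 4} - 4 \sqrt{3} x}{\sqrt{9 x^{2} + 4}} = f(x).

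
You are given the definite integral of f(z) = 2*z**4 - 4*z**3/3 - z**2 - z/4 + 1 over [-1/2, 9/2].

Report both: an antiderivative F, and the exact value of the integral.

Antiderivative: F(z) = 2*z**5/5 - z**4/3 - z**3/3 - z**2/8 + z; value = 13765/24

Integrate term by term and add the pieces.
F(z) = 2*z**5/5 - z**4/3 - z**3/3 - z**2/8 + z is an antiderivative of f.
Check: d/dz[2*z**5/5 - z**4/3 - z**3/3 - z**2/8 + z] = 2*z**4 - 4*z**3/3 - z**2 - z/4 + 1 = f(z).
F(9/2) = 91683/160; F(-1/2) = -251/480.
Integral = F(9/2) - F(-1/2) = 13765/24.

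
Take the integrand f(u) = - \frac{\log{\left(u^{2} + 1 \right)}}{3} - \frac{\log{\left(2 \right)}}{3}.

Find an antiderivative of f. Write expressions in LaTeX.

An antiderivative is F(u) = - \frac{u \log{\left(2 u^{2} + 2 \right)}}{3} + \frac{2 u}{3} - \frac{2 \operatorname{atan}{\left(u \right)}}{3}.

An antiderivative F(u) passes only if d/du[F] lands on f(u) exactly.
Check: d/du[- \frac{u \log{\left(2 u^{2} + 2 \right)}}{3} + \frac{2 u}{3} - \frac{2 \operatorname{atan}{\left(u \right)}}{3}] = - \frac{\log{\left(u^{2} + 1 \right)}}{3} - \frac{\log{\left(2 \right)}}{3} = f(u).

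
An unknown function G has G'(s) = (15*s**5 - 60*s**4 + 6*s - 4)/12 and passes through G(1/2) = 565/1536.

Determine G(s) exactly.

Recover the given G'(s) by differentiating a candidate G(s); any mismatch rules it out.
A general antiderivative is 5*s**6/24 - s**5 + s**2/4 - s/3 + C.
The condition gives C = 565/1536 - (-203/1536) = 1/2.
So G(s) = (5*s**6 - 24*s**5 + 6*s**2 - 8*s + 12)/24.
Check: d/ds[(5*s**6 - 24*s**5 + 6*s**2 - 8*s + 12)/24] = 5*s**5/4 - 5*s**4 + s/2 - 1/3, which equals G'(s).

G(s) = (5*s**6 - 24*s**5 + 6*s**2 - 8*s + 12)/24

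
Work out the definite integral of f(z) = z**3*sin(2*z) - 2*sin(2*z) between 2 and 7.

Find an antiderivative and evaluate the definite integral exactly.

Integrate term by term and add the pieces.
F(z) = (-4*z**3*cos(2*z) + 6*z**2*sin(2*z) + 6*z*cos(2*z) - 3*sin(2*z) + 8*cos(2*z))/8 is an antiderivative of f.
Check: d/dz[(-4*z**3*cos(2*z) + 6*z**2*sin(2*z) + 6*z*cos(2*z) - 3*sin(2*z) + 8*cos(2*z))/8] = z**3*sin(2*z) - 2*sin(2*z) = f(z).
F(7) = -661*cos(14)/4 + 291*sin(14)/8; F(2) = 21*sin(4)/8 - 3*cos(4)/2.
Integral = F(7) - F(2) = -661*cos(14)/4 + 3*cos(4)/2 - 21*sin(4)/8 + 291*sin(14)/8.

Antiderivative: F(z) = (-4*z**3*cos(2*z) + 6*z**2*sin(2*z) + 6*z*cos(2*z) - 3*sin(2*z) + 8*cos(2*z))/8; value = -661*cos(14)/4 + 3*cos(4)/2 - 21*sin(4)/8 + 291*sin(14)/8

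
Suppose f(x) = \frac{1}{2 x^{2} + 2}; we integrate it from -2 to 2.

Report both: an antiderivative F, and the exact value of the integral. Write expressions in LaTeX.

Any candidate F(x) must reproduce f(x) exactly when differentiated.
F(x) = \frac{\operatorname{atan}{\left(x \right)}}{2} is an antiderivative of f.
Check: d/dx[\frac{\operatorname{atan}{\left(x \right)}}{2}] = \frac{1}{2 x^{2} + 2} = f(x).
F(2) = \frac{\operatorname{atan}{\left(2 \right)}}{2}; F(-2) = - \frac{\operatorname{atan}{\left(2 \right)}}{2}.
Integral = F(2) - F(-2) = \operatorname{atan}{\left(2 \right)}.

Antiderivative: F(x) = \frac{\operatorname{atan}{\left(x \right)}}{2}; value = \operatorname{atan}{\left(2 \right)}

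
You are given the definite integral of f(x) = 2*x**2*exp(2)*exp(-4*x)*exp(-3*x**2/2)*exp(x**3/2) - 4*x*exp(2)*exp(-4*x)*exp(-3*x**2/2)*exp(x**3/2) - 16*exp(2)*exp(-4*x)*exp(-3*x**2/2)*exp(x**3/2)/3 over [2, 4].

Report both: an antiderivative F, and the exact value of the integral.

The substitution u = x**3/2 - 3*x**2/2 - 4*x + 2 works: f is exactly (dF/du)*(du/dx) for that inner function.
F(x) = 4*exp(2)*exp(-4*x)*exp(-3*x**2/2)*exp(x**3/2)/3 is an antiderivative of f.
Check: d/dx[4*exp(2)*exp(-4*x)*exp(-3*x**2/2)*exp(x**3/2)/3] = (6*x**2*exp(2)*exp(x**3/2) - 12*x*exp(2)*exp(x**3/2) - 16*exp(2)*exp(x**3/2))*exp(-4*x)*exp(-3*x**2/2)/3, which equals f(x).
F(4) = 4*exp(-6)/3; F(2) = 4*exp(-8)/3.
Integral = F(4) - F(2) = -4*exp(-8)/3 + 4*exp(-6)/3.

Antiderivative: F(x) = 4*exp(2)*exp(-4*x)*exp(-3*x**2/2)*exp(x**3/2)/3; value = -4*exp(-8)/3 + 4*exp(-6)/3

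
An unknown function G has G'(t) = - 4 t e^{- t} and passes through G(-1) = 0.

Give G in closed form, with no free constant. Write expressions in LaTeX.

G(t) = \left(4 t + 4\right) e^{- t}

Recognize the product-rule pattern: G'(t) = u'v + uv' with u = 4 t + 4, v = e^{- t}, so integration by parts undoes it.
A general antiderivative is \left(4 t + 4\right) e^{- t} + C.
The condition gives C = 0 - (0) = 0.
So G(t) = \left(4 t + 4\right) e^{- t}.
Check: d/dt[\left(4 t + 4\right) e^{- t}] = - 4 t e^{- t} = G'(t).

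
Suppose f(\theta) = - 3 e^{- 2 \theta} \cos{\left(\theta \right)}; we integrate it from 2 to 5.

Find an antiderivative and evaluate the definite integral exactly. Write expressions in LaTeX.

Whatever form F(\theta) takes, F'(\theta) = f(\theta) is non-negotiable.
F(\theta) = \frac{\left(- 3 \sin{\left(\theta \right)} + 6 \cos{\left(\theta \right)}\right) e^{- 2 \theta}}{5} is an antiderivative of f.
Check: d/d\theta[\frac{\left(- 3 \sin{\left(\theta \right)} + 6 \cos{\left(\theta \right)}\right) e^{- 2 \theta}}{5}] = - 3 e^{- 2 \theta} \cos{\left(\theta \right)} = f(\theta).
F(5) = \frac{6 \cos{\left(5 \right)}}{5 e^{10}} - \frac{3 \sin{\left(5 \right)}}{5 e^{10}}; F(2) = - \frac{3 \sin{\left(2 \right)}}{5 e^{4}} + \frac{6 \cos{\left(2 \right)}}{5 e^{4}}.
Integral = F(5) - F(2) = \frac{6 \cos{\left(5 \right)}}{5 e^{10}} - \frac{3 \sin{\left(5 \right)}}{5 e^{10}} - \frac{6 \cos{\left(2 \right)}}{5 e^{4}} + \frac{3 \sin{\left(2 \right)}}{5 e^{4}}.

Antiderivative: F(\theta) = \frac{\left(- 3 \sin{\left(\theta \right)} + 6 \cos{\left(\theta \right)}\right) e^{- 2 \theta}}{5}; value = \frac{6 \cos{\left(5 \right)}}{5 e^{10}} - \frac{3 \sin{\left(5 \right)}}{5 e^{10}} - \frac{6 \cos{\left(2 \right)}}{5 e^{4}} + \frac{3 \sin{\left(2 \right)}}{5 e^{4}}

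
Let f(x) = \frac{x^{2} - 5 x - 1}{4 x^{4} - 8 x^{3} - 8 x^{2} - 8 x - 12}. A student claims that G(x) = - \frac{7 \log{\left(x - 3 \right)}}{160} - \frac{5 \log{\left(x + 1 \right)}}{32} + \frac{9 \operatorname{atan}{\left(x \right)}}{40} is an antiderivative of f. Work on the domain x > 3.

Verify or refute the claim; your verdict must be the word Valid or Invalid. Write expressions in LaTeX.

d/dx[G] = \frac{- 4 x^{3} + 13 x^{2} - 13 x - 5}{20 x^{4} - 40 x^{3} - 40 x^{2} - 40 x - 60}
d/dx[G] - f(x) = - \frac{x}{5 x^{2} + 5} != 0.

Invalid: d/dx[G] - f = - \frac{x}{5 x^{2} + 5}, which is not 0.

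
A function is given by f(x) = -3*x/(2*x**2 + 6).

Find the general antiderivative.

F(x) = -3*log(x**2 + 3)/4 + C

The substitution u = x**2 + 3 works: f is exactly (dF/du)*(du/dx) for that inner function.
Check: d/dx[-3*log(x**2 + 3)/4] = -3*x/(2*x**2 + 6) = f(x).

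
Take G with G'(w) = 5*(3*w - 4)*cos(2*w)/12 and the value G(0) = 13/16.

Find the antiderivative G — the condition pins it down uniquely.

G(w) = 5*w*sin(2*w)/8 - 5*sin(2*w)/6 + 5*cos(2*w)/16 + 1/2

Differentiate the proposed G(w) back; it has to land on the given G'(w).
A general antiderivative is 5*w*sin(2*w)/8 - 5*sin(2*w)/6 + 5*cos(2*w)/16 + C.
The condition gives C = 13/16 - (5/16) = 1/2.
So G(w) = 5*w*sin(2*w)/8 - 5*sin(2*w)/6 + 5*cos(2*w)/16 + 1/2.
Check: d/dw[5*w*sin(2*w)/8 - 5*sin(2*w)/6 + 5*cos(2*w)/16 + 1/2] = 5*w*cos(2*w)/4 - 5*cos(2*w)/3, which equals G'(w).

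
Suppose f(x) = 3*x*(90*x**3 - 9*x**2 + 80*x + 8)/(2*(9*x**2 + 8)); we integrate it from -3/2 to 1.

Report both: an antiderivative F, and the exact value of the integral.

Antiderivative: F(x) = (60*x**3 - 9*x**2 + 16*log(3*x**2/2 + 4/3))/12; value = -4*log(113/24)/3 + 4*log(17/6)/3 + 365/16

Since d/dx undoes antidifferentiation here, F'(x) = f(x) is required of F(x).
F(x) = (60*x**3 - 9*x**2 + 16*log(3*x**2/2 + 4/3))/12 is an antiderivative of f.
Check: d/dx[(60*x**3 - 9*x**2 + 16*log(3*x**2/2 + 4/3))/12] = (270*x**4 - 27*x**3 + 240*x**2 + 24*x)/(18*x**2 + 16), which equals f(x).
F(1) = 4*log(17/6)/3 + 17/4; F(-3/2) = -297/16 + 4*log(113/24)/3.
Integral = F(1) - F(-3/2) = -4*log(113/24)/3 + 4*log(17/6)/3 + 365/16.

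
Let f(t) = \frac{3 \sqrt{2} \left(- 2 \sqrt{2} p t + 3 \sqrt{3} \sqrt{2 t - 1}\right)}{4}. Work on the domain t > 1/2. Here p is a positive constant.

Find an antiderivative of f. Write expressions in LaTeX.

A first test for any F(t): its t-derivative must equal f(t) identically.
Check: d/dt[\frac{3 \left(- 2 p t^{2} + \sqrt{6} \left(2 t - 1\right)^{\frac{3}{2}}\right)}{4}] = - 3 p t + \frac{9 \sqrt{6} \sqrt{2 t - 1}}{4}, which equals f(t).

An antiderivative is F(t) = \frac{3 \left(- 2 p t^{2} + \sqrt{6} \left(2 t - 1\right)^{\frac{3}{2}}\right)}{4}.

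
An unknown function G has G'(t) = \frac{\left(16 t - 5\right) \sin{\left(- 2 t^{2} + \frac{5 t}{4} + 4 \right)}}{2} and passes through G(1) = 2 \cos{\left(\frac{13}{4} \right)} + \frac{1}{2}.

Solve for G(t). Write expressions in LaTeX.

G(t) = \frac{4 \cos{\left(- 2 t^{2} + \frac{5 t}{4} + 4 \right)} + 1}{2}

G'(t) matches the chain-rule pattern g'(h)*h' with inner function h(t) = - 2 t^{2} + \frac{5 t}{4} + 4; substituting u = h(t) collapses the integral.
A general antiderivative is 2 \cos{\left(- 2 t^{2} + \frac{5 t}{4} + 4 \right)} + C.
The condition gives C = 2 \cos{\left(\frac{13}{4} \right)} + \frac{1}{2} - (2 \cos{\left(\frac{13}{4} \right)}) = \frac{1}{2}.
So G(t) = \frac{4 \cos{\left(- 2 t^{2} + \frac{5 t}{4} + 4 \right)} + 1}{2}.
Check: d/dt[\frac{4 \cos{\left(- 2 t^{2} + \frac{5 t}{4} + 4 \right)} + 1}{2}] = 8 t \sin{\left(- 2 t^{2} + \frac{5 t}{4} + 4 \right)} - \frac{5 \sin{\left(- 2 t^{2} + \frac{5 t}{4} + 4 \right)}}{2}, which equals G'(t).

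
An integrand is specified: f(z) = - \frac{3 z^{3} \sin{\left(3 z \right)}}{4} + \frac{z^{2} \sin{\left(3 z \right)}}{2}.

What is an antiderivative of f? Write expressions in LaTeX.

Integrate term by term and add the pieces.
Check: d/dz[\frac{z^{3} \cos{\left(3 z \right)}}{4} - \frac{z^{2} \sin{\left(3 z \right)}}{4} - \frac{z^{2} \cos{\left(3 z \right)}}{6} + \frac{z \sin{\left(3 z \right)}}{9} - \frac{z \cos{\left(3 z \right)}}{6} + \frac{\sin{\left(3 z \right)}}{18} + \frac{\cos{\left(3 z \right)}}{27}] = - \frac{3 z^{3} \sin{\left(3 z \right)}}{4} + \frac{z^{2} \sin{\left(3 z \right)}}{2} = f(z).

An antiderivative is F(z) = \frac{z^{3} \cos{\left(3 z \right)}}{4} - \frac{z^{2} \sin{\left(3 z \right)}}{4} - \frac{z^{2} \cos{\left(3 z \right)}}{6} + \frac{z \sin{\left(3 z \right)}}{9} - \frac{z \cos{\left(3 z \right)}}{6} + \frac{\sin{\left(3 z \right)}}{18} + \frac{\cos{\left(3 z \right)}}{27}.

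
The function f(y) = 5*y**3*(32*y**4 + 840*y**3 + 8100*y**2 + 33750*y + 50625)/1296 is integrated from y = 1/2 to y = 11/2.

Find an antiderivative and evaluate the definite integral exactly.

The substitution u = y**2/3 + 5*y/2 works: f is exactly (dF/du)*(du/dy) for that inner function.
F(y) = 5*y**8/324 + 25*y**7/54 + 125*y**6/24 + 625*y**5/24 + 3125*y**4/64 is an antiderivative of f.
Check: d/dy[5*y**8/324 + 25*y**7/54 + 125*y**6/24 + 625*y**5/24 + 3125*y**4/64] = 10*y**7/81 + 175*y**6/54 + 125*y**5/4 + 3125*y**4/24 + 3125*y**3/16, which equals f(y).
F(11/2) = 2090808005/5184; F(1/2) = 320/81.
Integral = F(11/2) - F(1/2) = 77436575/192.

Antiderivative: F(y) = 5*y**8/324 + 25*y**7/54 + 125*y**6/24 + 625*y**5/24 + 3125*y**4/64; value = 77436575/192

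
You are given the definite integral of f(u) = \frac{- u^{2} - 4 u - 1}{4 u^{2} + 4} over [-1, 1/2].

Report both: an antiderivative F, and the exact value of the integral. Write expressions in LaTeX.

Since d/du undoes antidifferentiation here, F'(u) = f(u) is required of F(u).
F(u) = - \frac{u}{4} - \frac{\log{\left(u^{2} + 1 \right)}}{2} is an antiderivative of f.
Check: d/du[- \frac{u}{4} - \frac{\log{\left(u^{2} + 1 \right)}}{2}] = \frac{- u^{2} - 4 u - 1}{4 u^{2} + 4} = f(u).
F(1/2) = - \frac{1}{8} - \frac{\log{\left(\frac{5}{4} \right)}}{2}; F(-1) = \frac{1}{4} - \frac{\log{\left(2 \right)}}{2}.
Integral = F(1/2) - F(-1) = - \frac{3}{8} - \frac{\log{\left(\frac{5}{4} \right)}}{2} + \frac{\log{\left(2 \right)}}{2}.

Antiderivative: F(u) = - \frac{u}{4} - \frac{\log{\left(u^{2} + 1 \right)}}{2}; value = - \frac{3}{8} - \frac{\log{\left(\frac{5}{4} \right)}}{2} + \frac{\log{\left(2 \right)}}{2}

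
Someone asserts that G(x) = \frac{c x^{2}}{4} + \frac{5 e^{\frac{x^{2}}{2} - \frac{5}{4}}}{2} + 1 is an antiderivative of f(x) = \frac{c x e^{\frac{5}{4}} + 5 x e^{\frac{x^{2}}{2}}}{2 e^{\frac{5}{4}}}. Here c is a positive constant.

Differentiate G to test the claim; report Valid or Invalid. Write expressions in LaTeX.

d/dx[G] = \frac{c x}{2} + \frac{5 x e^{\frac{x^{2}}{2}}}{2 e^{\frac{5}{4}}}
This equals f(x) exactly, so the claim holds.

Valid - the claim checks out under differentiation.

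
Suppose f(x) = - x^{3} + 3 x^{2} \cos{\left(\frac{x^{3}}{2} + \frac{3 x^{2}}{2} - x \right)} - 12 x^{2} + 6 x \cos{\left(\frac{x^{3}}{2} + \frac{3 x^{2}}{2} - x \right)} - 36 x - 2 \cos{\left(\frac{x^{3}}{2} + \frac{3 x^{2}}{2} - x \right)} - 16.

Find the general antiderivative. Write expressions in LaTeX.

The integrand splits into summands that can be handled one at a time.
Check: d/dx[\frac{- \left(- x^{2} - 8 x - 4\right)^{2} + 8 \sin{\left(\frac{x^{3}}{2} + \frac{3 x^{2}}{2} - x \right)}}{4}] = - x^{3} + 3 x^{2} \cos{\left(\frac{x^{3}}{2} + \frac{3 x^{2}}{2} - x \right)} - 12 x^{2} + 6 x \cos{\left(\frac{x^{3}}{2} + \frac{3 x^{2}}{2} - x \right)} - 36 x - 2 \cos{\left(\frac{x^{3}}{2} + \frac{3 x^{2}}{2} - x \right)} - 16 = f(x).

F(x) = \frac{- \left(- x^{2} - 8 x - 4\right)^{2} + 8 \sin{\left(\frac{x^{3}}{2} + \frac{3 x^{2}}{2} - x \right)}}{4} + C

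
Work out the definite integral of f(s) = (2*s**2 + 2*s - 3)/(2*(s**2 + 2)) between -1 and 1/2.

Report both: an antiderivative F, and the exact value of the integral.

Antiderivative: F(s) = s + log(s**2 + 2)/2 - 7*sqrt(2)*atan(sqrt(2)*s/2)/4; value = -7*sqrt(2)*atan(sqrt(2)/2)/4 - 7*sqrt(2)*atan(sqrt(2)/4)/4 - log(3)/2 + log(9/4)/2 + 3/2

Check any antiderivative F(s) by computing F'(s) and comparing it with f(s).
F(s) = s + log(s**2 + 2)/2 - 7*sqrt(2)*atan(sqrt(2)*s/2)/4 is an antiderivative of f.
Check: d/ds[s + log(s**2 + 2)/2 - 7*sqrt(2)*atan(sqrt(2)*s/2)/4] = (2*s**2 + 2*s - 3)/(2*s**2 + 4), which equals f(s).
F(1/2) = -7*sqrt(2)*atan(sqrt(2)/4)/4 + log(9/4)/2 + 1/2; F(-1) = -1 + log(3)/2 + 7*sqrt(2)*atan(sqrt(2)/2)/4.
Integral = F(1/2) - F(-1) = -7*sqrt(2)*atan(sqrt(2)/2)/4 - 7*sqrt(2)*atan(sqrt(2)/4)/4 - log(3)/2 + log(9/4)/2 + 3/2.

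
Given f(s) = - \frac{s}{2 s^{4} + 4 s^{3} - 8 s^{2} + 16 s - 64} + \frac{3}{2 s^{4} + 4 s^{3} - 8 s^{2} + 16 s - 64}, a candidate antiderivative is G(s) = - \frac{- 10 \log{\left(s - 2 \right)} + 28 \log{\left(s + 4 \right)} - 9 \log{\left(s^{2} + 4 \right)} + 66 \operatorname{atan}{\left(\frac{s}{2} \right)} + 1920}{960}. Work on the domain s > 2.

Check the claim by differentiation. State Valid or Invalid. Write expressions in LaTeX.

d/ds[G] = \frac{3 - s}{2 s^{4} + 4 s^{3} - 8 s^{2} + 16 s - 64}
This equals f(s) exactly, so the claim holds.

Valid: G'(s) = f(s).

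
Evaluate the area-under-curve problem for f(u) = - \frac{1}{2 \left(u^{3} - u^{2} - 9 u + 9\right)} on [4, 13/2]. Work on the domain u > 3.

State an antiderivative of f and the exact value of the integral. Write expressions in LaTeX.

Antiderivative: F(u) = - \frac{\log{\left(u - 3 \right)}}{24} + \frac{\log{\left(u - 1 \right)}}{16} - \frac{\log{\left(u + 3 \right)}}{48}; value = - \frac{\log{\left(3 \right)}}{16} - \frac{\log{\left(\frac{7}{2} \right)}}{24} - \frac{\log{\left(\frac{19}{2} \right)}}{48} + \frac{\log{\left(7 \right)}}{48} + \frac{\log{\left(\frac{11}{2} \right)}}{16}

The denominator factors as 2 \left(u - 3\right) \left(u - 1\right) \left(u + 3\right); partial fractions split f into directly integrable pieces: - \frac{1}{48 \left(u + 3\right)} + \frac{1}{16 \left(u - 1\right)} - \frac{1}{24 \left(u - 3\right)}.
F(u) = - \frac{\log{\left(u - 3 \right)}}{24} + \frac{\log{\left(u - 1 \right)}}{16} - \frac{\log{\left(u + 3 \right)}}{48} is an antiderivative of f.
Check: d/du[- \frac{\log{\left(u - 3 \right)}}{24} + \frac{\log{\left(u - 1 \right)}}{16} - \frac{\log{\left(u + 3 \right)}}{48}] = - \frac{1}{2 u^{3} - 2 u^{2} - 18 u + 18}, which equals f(u).
F(13/2) = - \frac{\log{\left(\frac{7}{2} \right)}}{24} - \frac{\log{\left(\frac{19}{2} \right)}}{48} + \frac{\log{\left(\frac{11}{2} \right)}}{16}; F(4) = - \frac{\log{\left(7 \right)}}{48} + \frac{\log{\left(3 \right)}}{16}.
Integral = F(13/2) - F(4) = - \frac{\log{\left(3 \right)}}{16} - \frac{\log{\left(\frac{7}{2} \right)}}{24} - \frac{\log{\left(\frac{19}{2} \right)}}{48} + \frac{\log{\left(7 \right)}}{48} + \frac{\log{\left(\frac{11}{2} \right)}}{16}.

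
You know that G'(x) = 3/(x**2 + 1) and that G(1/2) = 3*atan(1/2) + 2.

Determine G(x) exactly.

A candidate passes only if d/dx[G] lands on the given G'(x) exactly.
A general antiderivative is 3*atan(x) + C.
The condition gives C = 3*atan(1/2) + 2 - (3*atan(1/2)) = 2.
So G(x) = 3*atan(x) + 2.
Check: d/dx[3*atan(x) + 2] = 3/(x**2 + 1) = G'(x).

G(x) = 3*atan(x) + 2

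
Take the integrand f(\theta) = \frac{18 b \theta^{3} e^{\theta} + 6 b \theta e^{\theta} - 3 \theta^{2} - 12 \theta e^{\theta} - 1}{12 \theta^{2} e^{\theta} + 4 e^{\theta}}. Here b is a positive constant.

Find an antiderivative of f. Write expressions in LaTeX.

An antiderivative is F(\theta) = \frac{\left(3 b \theta^{2} e^{\theta} - 2 e^{\theta} \log{\left(\theta^{2} + \frac{1}{3} \right)} + 1\right) e^{- \theta}}{4}.

Check any antiderivative F(\theta) by computing F'(\theta) and comparing it with f(\theta).
Check: d/d\theta[\frac{\left(3 b \theta^{2} e^{\theta} - 2 e^{\theta} \log{\left(\theta^{2} + \frac{1}{3} \right)} + 1\right) e^{- \theta}}{4}] = \frac{18 b \theta^{3} e^{\theta} + 6 b \theta e^{\theta} - 3 \theta^{2} - 12 \theta e^{\theta} - 1}{12 \theta^{2} e^{\theta} + 4 e^{\theta}} = f(\theta).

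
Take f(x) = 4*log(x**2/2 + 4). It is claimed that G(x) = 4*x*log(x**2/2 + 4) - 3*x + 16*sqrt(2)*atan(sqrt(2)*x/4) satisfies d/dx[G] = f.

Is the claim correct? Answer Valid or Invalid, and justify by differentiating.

d/dx[G] = 4*log(x**2/2 + 4) + 5
d/dx[G] - f(x) = 5 != 0.

Invalid: d/dx[G] - f = 5, which is not 0.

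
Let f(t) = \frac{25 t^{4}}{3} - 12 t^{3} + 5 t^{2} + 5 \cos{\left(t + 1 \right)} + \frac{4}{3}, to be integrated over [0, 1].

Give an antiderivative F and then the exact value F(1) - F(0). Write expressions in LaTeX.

Antiderivative: F(t) = \frac{5 t^{5} - 9 t^{4} + 5 t^{3} + 4 t + 15 \sin{\left(t + 1 \right)} + 3}{3}; value = - 5 \sin{\left(1 \right)} + \frac{5}{3} + 5 \sin{\left(2 \right)}

The integrand splits into summands that can be handled one at a time.
F(t) = \frac{5 t^{5} - 9 t^{4} + 5 t^{3} + 4 t + 15 \sin{\left(t + 1 \right)} + 3}{3} is an antiderivative of f.
Check: d/dt[\frac{5 t^{5} - 9 t^{4} + 5 t^{3} + 4 t + 15 \sin{\left(t + 1 \right)} + 3}{3}] = \frac{25 t^{4}}{3} - 12 t^{3} + 5 t^{2} + 5 \cos{\left(t + 1 \right)} + \frac{4}{3} = f(t).
F(1) = \frac{8}{3} + 5 \sin{\left(2 \right)}; F(0) = 1 + 5 \sin{\left(1 \right)}.
Integral = F(1) - F(0) = - 5 \sin{\left(1 \right)} + \frac{5}{3} + 5 \sin{\left(2 \right)}.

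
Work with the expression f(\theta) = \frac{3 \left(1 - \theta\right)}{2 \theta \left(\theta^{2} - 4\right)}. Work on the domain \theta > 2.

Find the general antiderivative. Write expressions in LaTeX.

F(\theta) = - \frac{3 \log{\left(\theta \right)}}{8} - \frac{3 \log{\left(\theta - 2 \right)}}{16} + \frac{9 \log{\left(\theta + 2 \right)}}{16} + C

Factor the denominator (2 \theta \left(\theta - 2\right) \left(\theta + 2\right)) and decompose: f = \frac{9}{16 \left(\theta + 2\right)} - \frac{3}{16 \left(\theta - 2\right)} - \frac{3}{8 \theta}; each piece integrates to a log, atan, or power term.
Check: d/d\theta[- \frac{3 \log{\left(\theta \right)}}{8} - \frac{3 \log{\left(\theta - 2 \right)}}{16} + \frac{9 \log{\left(\theta + 2 \right)}}{16}] = \frac{3 - 3 \theta}{2 \theta^{3} - 8 \theta}, which equals f(\theta).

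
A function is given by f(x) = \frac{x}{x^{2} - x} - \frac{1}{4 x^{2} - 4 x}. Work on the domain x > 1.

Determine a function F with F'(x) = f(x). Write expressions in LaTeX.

An antiderivative is F(x) = \frac{\log{\left(x \right)}}{4} + \frac{3 \log{\left(x - 1 \right)}}{4}.

The denominator factors as 4 x \left(x - 1\right); partial fractions split f into directly integrable pieces: \frac{3}{4 \left(x - 1\right)} + \frac{1}{4 x}.
Check: d/dx[\frac{\log{\left(x \right)}}{4} + \frac{3 \log{\left(x - 1 \right)}}{4}] = \frac{4 x - 1}{4 x^{2} - 4 x}, which equals f(x).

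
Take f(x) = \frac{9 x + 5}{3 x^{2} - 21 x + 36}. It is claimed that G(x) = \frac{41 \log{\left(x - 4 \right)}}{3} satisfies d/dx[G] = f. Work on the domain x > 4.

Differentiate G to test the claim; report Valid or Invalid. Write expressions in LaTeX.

Invalid: d/dx[G] - f = \frac{32}{3 x - 9}, which is not 0.

d/dx[G] = \frac{41}{3 x - 12}
d/dx[G] - f(x) = \frac{32}{3 x - 9} != 0.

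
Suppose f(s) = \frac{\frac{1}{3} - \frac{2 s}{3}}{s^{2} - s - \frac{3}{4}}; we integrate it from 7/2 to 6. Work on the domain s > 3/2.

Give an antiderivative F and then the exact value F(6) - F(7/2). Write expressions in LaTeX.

Factor the denominator (3 \left(2 s - 3\right) \left(2 s + 1\right)) and decompose: f = - \frac{2}{3 \left(2 s + 1\right)} - \frac{2}{3 \left(2 s - 3\right)}; each piece integrates to a log, atan, or power term.
F(s) = - \frac{\log{\left(4 s^{2} - 4 s - 3 \right)}}{3} is an antiderivative of f.
Check: d/ds[- \frac{\log{\left(4 s^{2} - 4 s - 3 \right)}}{3}] = \frac{4 - 8 s}{12 s^{2} - 12 s - 9}, which equals f(s).
F(6) = - \frac{\log{\left(117 \right)}}{3}; F(7/2) = - \frac{\log{\left(32 \right)}}{3}.
Integral = F(6) - F(7/2) = - \frac{\log{\left(117 \right)}}{3} + \frac{\log{\left(32 \right)}}{3}.

Antiderivative: F(s) = - \frac{\log{\left(4 s^{2} - 4 s - 3 \right)}}{3}; value = - \frac{\log{\left(117 \right)}}{3} + \frac{\log{\left(32 \right)}}{3}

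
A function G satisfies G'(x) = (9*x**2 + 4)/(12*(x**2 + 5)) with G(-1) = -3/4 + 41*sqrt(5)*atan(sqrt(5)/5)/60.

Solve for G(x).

G(x) = 3*x/4 - 41*sqrt(5)*atan(sqrt(5)*x/5)/60

A first test for any G(x): its x-derivative must equal the given G'(x).
A general antiderivative is 3*x/4 - 41*sqrt(5)*atan(sqrt(5)*x/5)/60 + C.
The condition gives C = -3/4 + 41*sqrt(5)*atan(sqrt(5)/5)/60 - (-3/4 + 41*sqrt(5)*atan(sqrt(5)/5)/60) = 0.
So G(x) = 3*x/4 - 41*sqrt(5)*atan(sqrt(5)*x/5)/60.
Check: d/dx[3*x/4 - 41*sqrt(5)*atan(sqrt(5)*x/5)/60] = (9*x**2 + 4)/(12*x**2 + 60), which equals G'(x).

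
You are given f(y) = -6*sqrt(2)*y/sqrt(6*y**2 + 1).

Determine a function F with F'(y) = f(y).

An antiderivative is F(y) = -sqrt(2)*sqrt(6*y**2 + 1).

f matches the chain-rule pattern g'(h)*h' with inner function h(y) = 3*y**2 + 1/2; substituting u = h(y) collapses the integral.
Check: d/dy[-sqrt(2)*sqrt(6*y**2 + 1)] = -6*sqrt(2)*y/sqrt(6*y**2 + 1) = f(y).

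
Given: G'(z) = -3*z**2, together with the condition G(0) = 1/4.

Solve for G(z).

For G(z) to be correct, d/dz[G] must agree with the stated G'(z) identically.
A general antiderivative is 1/4 - z**3 + C.
The condition gives C = 1/4 - (1/4) = 0.
So G(z) = -(4*z**3 - 1)/4.
Check: d/dz[-(4*z**3 - 1)/4] = -3*z**2 = G'(z).

G(z) = -(4*z**3 - 1)/4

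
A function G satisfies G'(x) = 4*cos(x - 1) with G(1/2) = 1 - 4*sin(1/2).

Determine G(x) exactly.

A candidate passes only if d/dx[G] lands on the given G'(x) exactly.
A general antiderivative is 4*sin(x - 1) + C.
The condition gives C = 1 - 4*sin(1/2) - (-4*sin(1/2)) = 1.
So G(x) = 4*sin(x - 1) + 1.
Check: d/dx[4*sin(x - 1) + 1] = 4*cos(x - 1) = G'(x).

G(x) = 4*sin(x - 1) + 1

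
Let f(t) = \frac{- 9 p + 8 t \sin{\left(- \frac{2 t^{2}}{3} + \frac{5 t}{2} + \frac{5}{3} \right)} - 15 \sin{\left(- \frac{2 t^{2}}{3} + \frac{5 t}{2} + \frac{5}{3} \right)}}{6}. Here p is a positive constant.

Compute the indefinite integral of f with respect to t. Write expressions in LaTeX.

For F(t) to be correct the identity F'(t) - f(t) = 0 must hold.
Check: d/dt[- \frac{3 p t}{2} + \cos{\left(- \frac{2 t^{2}}{3} + \frac{5 t}{2} + \frac{5}{3} \right)}] = - \frac{3 p}{2} + \frac{4 t \sin{\left(- \frac{2 t^{2}}{3} + \frac{5 t}{2} + \frac{5}{3} \right)}}{3} - \frac{5 \sin{\left(- \frac{2 t^{2}}{3} + \frac{5 t}{2} + \frac{5}{3} \right)}}{2}, which equals f(t).

F(t) = - \frac{3 p t}{2} + \cos{\left(- \frac{2 t^{2}}{3} + \frac{5 t}{2} + \frac{5}{3} \right)} + C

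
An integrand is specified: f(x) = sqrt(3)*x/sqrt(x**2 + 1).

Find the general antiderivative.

F(x) = sqrt(3)*sqrt(x**2 + 1) + C

f matches the chain-rule pattern g'(h)*h' with inner function h(x) = 3*x**2 + 3; substituting u = h(x) collapses the integral.
Check: d/dx[sqrt(3)*sqrt(x**2 + 1)] = sqrt(3)*x/sqrt(x**2 + 1) = f(x).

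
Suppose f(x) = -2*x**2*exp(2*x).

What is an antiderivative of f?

Recognize the product-rule pattern: f = u'v + uv' with u = -x**2 + x - 1/2, v = exp(2*x), so integration by parts undoes it.
Check: d/dx[-(2*x**2 - 2*x + 1)*exp(2*x)/2] = -2*x**2*exp(2*x) = f(x).

An antiderivative is F(x) = -(2*x**2 - 2*x + 1)*exp(2*x)/2.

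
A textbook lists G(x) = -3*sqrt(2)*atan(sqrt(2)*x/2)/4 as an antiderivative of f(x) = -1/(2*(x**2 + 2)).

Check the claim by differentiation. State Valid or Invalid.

Invalid: d/dx[G] - f = -1/(x**2 + 2), which is not 0.

d/dx[G] = -3/(2*x**2 + 4)
d/dx[G] - f(x) = -1/(x**2 + 2) != 0.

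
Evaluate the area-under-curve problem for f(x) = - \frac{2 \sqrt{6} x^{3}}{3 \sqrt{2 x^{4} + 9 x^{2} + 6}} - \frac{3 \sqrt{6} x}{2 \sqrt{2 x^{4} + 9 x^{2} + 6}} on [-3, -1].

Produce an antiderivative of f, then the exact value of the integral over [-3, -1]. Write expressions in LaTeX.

f matches the chain-rule pattern g'(h)*h' with inner function h(x) = \frac{x^{4}}{3} + \frac{3 x^{2}}{2} + 1; substituting u = h(x) collapses the integral.
F(x) = - \frac{\sqrt{6} \sqrt{2 x^{4} + 9 x^{2} + 6}}{6} is an antiderivative of f.
Check: d/dx[- \frac{\sqrt{6} \sqrt{2 x^{4} + 9 x^{2} + 6}}{6}] = \frac{- 4 \sqrt{6} x^{3} - 9 \sqrt{6} x}{6 \sqrt{2 x^{4} + 9 x^{2} + 6}}, which equals f(x).
F(-1) = - \frac{\sqrt{102}}{6}; F(-3) = - \frac{\sqrt{166}}{2}.
Integral = F(-1) - F(-3) = - \frac{\sqrt{102}}{6} + \frac{\sqrt{166}}{2}.

Antiderivative: F(x) = - \frac{\sqrt{6} \sqrt{2 x^{4} + 9 x^{2} + 6}}{6}; value = - \frac{\sqrt{102}}{6} + \frac{\sqrt{166}}{2}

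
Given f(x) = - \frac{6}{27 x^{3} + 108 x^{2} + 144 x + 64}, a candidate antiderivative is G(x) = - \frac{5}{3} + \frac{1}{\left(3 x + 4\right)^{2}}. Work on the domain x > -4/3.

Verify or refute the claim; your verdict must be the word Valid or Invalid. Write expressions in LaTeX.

d/dx[G] = - \frac{6}{27 x^{3} + 108 x^{2} + 144 x + 64}
This equals f(x) exactly, so the claim holds.

Valid - the claim checks out under differentiation.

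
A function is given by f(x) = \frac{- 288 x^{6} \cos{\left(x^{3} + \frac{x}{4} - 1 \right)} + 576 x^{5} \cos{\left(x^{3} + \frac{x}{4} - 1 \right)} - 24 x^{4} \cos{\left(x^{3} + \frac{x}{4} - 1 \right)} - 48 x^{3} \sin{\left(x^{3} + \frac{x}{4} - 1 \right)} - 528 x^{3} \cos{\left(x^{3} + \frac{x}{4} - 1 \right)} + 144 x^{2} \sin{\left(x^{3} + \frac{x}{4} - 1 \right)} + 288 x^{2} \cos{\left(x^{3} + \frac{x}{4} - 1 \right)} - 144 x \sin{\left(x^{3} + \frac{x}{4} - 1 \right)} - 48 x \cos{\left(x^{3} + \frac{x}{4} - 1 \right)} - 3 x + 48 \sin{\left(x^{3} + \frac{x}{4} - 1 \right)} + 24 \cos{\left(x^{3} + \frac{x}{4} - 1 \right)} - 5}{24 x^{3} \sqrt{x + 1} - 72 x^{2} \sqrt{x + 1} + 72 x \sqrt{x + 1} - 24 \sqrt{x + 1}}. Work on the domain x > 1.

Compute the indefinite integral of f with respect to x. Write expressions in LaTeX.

F(x) = \frac{- 48 x^{2} \sqrt{x + 1} \sin{\left(x^{3} + \frac{x}{4} - 1 \right)} + 96 x \sqrt{x + 1} \sin{\left(x^{3} + \frac{x}{4} - 1 \right)} - 48 \sqrt{x + 1} \sin{\left(x^{3} + \frac{x}{4} - 1 \right)} + \sqrt{x + 1}}{12 x^{2} - 24 x + 12} + C

Recognize the product-rule pattern: f = u'v + uv' with u = - \sqrt{x + 1}, v = 4 \sin{\left(x^{3} + \frac{x}{4} - 1 \right)} - \frac{1}{3 \left(2 x - 2\right)^{2}}, so integration by parts undoes it.
Check: d/dx[\frac{- 48 x^{2} \sqrt{x + 1} \sin{\left(x^{3} + \frac{x}{4} - 1 \right)} + 96 x \sqrt{x + 1} \sin{\left(x^{3} + \frac{x}{4} - 1 \right)} - 48 \sqrt{x + 1} \sin{\left(x^{3} + \frac{x}{4} - 1 \right)} + \sqrt{x + 1}}{12 x^{2} - 24 x + 12}] = \frac{- 288 x^{6} \cos{\left(x^{3} + \frac{x}{4} - 1 \right)} + 576 x^{5} \cos{\left(x^{3} + \frac{x}{4} - 1 \right)} - 24 x^{4} \cos{\left(x^{3} + \frac{x}{4} - 1 \right)} - 48 x^{3} \sin{\left(x^{3} + \frac{x}{4} - 1 \right)} - 528 x^{3} \cos{\left(x^{3} + \frac{x}{4} - 1 \right)} + 144 x^{2} \sin{\left(x^{3} + \frac{x}{4} - 1 \right)} + 288 x^{2} \cos{\left(x^{3} + \frac{x}{4} - 1 \right)} - 144 x \sin{\left(x^{3} + \frac{x}{4} - 1 \right)} - 48 x \cos{\left(x^{3} + \frac{x}{4} - 1 \right)} - 3 x + 48 \sin{\left(x^{3} + \frac{x}{4} - 1 \right)} + 24 \cos{\left(x^{3} + \frac{x}{4} - 1 \right)} - 5}{24 x^{3} \sqrt{x + 1} - 72 x^{2} \sqrt{x + 1} + 72 x \sqrt{x + 1} - 24 \sqrt{x + 1}} = f(x).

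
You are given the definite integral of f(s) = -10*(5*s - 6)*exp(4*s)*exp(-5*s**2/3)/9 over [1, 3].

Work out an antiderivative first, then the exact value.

Antiderivative: F(s) = 5*exp(4*s)*exp(-5*s**2/3)/3; value = -5*exp(7/3)/3 + 5*exp(-3)/3

f matches the chain-rule pattern g'(h)*h' with inner function h(s) = -5*s**2/3 + 4*s; substituting u = h(s) collapses the integral.
F(s) = 5*exp(4*s)*exp(-5*s**2/3)/3 is an antiderivative of f.
Check: d/ds[5*exp(4*s)*exp(-5*s**2/3)/3] = (-50*s*exp(4*s) + 60*exp(4*s))*exp(-5*s**2/3)/9, which equals f(s).
F(3) = 5*exp(-3)/3; F(1) = 5*exp(7/3)/3.
Integral = F(3) - F(1) = -5*exp(7/3)/3 + 5*exp(-3)/3.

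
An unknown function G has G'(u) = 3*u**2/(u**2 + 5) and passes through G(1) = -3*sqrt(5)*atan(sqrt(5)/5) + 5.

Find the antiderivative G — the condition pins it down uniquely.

For G(u) to be correct, d/du[G] must agree with the stated G'(u) identically.
A general antiderivative is 3*u - 3*sqrt(5)*atan(sqrt(5)*u/5) + C.
The condition gives C = -3*sqrt(5)*atan(sqrt(5)/5) + 5 - (-3*sqrt(5)*atan(sqrt(5)/5) + 3) = 2.
So G(u) = 3*u - 3*sqrt(5)*atan(sqrt(5)*u/5) + 2.
Check: d/du[3*u - 3*sqrt(5)*atan(sqrt(5)*u/5) + 2] = 3*u**2/(u**2 + 5) = G'(u).

G(u) = 3*u - 3*sqrt(5)*atan(sqrt(5)*u/5) + 2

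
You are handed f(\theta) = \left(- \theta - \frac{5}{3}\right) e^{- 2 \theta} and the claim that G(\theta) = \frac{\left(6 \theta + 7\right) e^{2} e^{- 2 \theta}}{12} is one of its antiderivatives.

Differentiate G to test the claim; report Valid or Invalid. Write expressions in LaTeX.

Invalid: d/d\theta[G] - f = \frac{\left(- 3 \theta + \frac{3 \theta}{e^{2}} - 2 + \frac{5}{e^{2}}\right) e^{2} e^{- 2 \theta}}{3}, which is not 0.

d/d\theta[G] = \frac{\left(- 3 \theta e^{2} - 2 e^{2}\right) e^{- 2 \theta}}{3}
d/d\theta[G] - f(\theta) = \frac{\left(- 3 \theta + \frac{3 \theta}{e^{2}} - 2 + \frac{5}{e^{2}}\right) e^{2} e^{- 2 \theta}}{3} != 0.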